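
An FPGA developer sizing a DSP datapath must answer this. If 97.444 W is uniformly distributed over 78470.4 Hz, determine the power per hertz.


Power spectral density:
PSD = P / BW
    = 97.444 / 78470.4
    = 0.00124179 W/Hz

0.00124179 W/Hz


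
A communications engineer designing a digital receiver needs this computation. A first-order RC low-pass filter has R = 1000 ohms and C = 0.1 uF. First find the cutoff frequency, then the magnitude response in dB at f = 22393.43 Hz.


Step 1 — cutoff frequency:
fc = 1 / (2*pi*R*C)
C = 0.1 uF = 1e-07 F
fc = 1 / (2*pi*1000*1e-07)
   = 1591.549 Hz

Step 2 — magnitude at f = 22393.43 Hz:
|H(f)| = 1 / sqrt(1 + (f/fc)^2)
f/fc = 22393.43 / 1591.549 = 14.070211
|H| = 1 / sqrt(1 + 197.970838) = 0.0708933
|H|_dB = 20*log10(0.0708933) = -22.99 dB

fc = 1591.549 Hz; |H(22393.43 Hz)| = -22.99 dB


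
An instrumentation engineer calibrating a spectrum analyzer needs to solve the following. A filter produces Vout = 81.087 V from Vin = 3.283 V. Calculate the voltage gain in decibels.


Voltage gain in dB:
G = 20 * log10(Vout / Vin)
  = 20 * log10(81.087 / 3.283)
  = 20 * log10(24.699056)
  = 20 * 1.39268
  = 27.85 dB

27.85 dB


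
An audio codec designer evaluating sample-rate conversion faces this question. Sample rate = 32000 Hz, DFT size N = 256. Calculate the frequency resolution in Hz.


DFT frequency resolution:
df = fs / N
   = 32000 / 256
   = 125.0 Hz

125.0 Hz


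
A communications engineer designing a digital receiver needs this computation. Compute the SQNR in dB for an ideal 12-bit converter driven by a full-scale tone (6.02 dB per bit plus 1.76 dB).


Theoretical SNR for a full-scale sinusoid:
SNR = 6.02 * N + 1.76
    = 6.02 * 12 + 1.76
    = 72.24 + 1.76
    = 74.0 dB

74.0 dB


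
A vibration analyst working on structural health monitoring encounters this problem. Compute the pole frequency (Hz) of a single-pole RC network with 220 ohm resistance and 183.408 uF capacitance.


Cutoff frequency of a first-order RC filter:
fc = 1 / (2 * pi * R * C)
C = 183.408 uF = 0.000183408 F
fc = 1 / (2 * pi * 220 * 0.000183408)
   = 1 / 0.25352501918022
   = 3.944384 Hz

3.944384 Hz


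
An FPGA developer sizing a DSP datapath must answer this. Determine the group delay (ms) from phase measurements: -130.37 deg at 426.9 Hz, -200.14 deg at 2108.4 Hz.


Group delay from phase difference:
tau = -d(phi)/d(omega)
d(phi) = -69.77 deg = -1.217716 rad
d(omega) = 2*pi*(2108.4 - 426.9) = 10565.1761 rad/s
tau = -(-1.217716) / 10565.1761
    = 0.1153 ms

0.1153 ms


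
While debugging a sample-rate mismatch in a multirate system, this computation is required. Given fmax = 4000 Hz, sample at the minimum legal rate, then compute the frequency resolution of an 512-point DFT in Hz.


Step 1 — Nyquist sampling rate:
fs = 2 * fmax = 2 * 4000 = 8000 Hz

Step 2 — DFT bin spacing:
df = fs / N = 8000 / 512 = 15.625 Hz

15.625 Hz


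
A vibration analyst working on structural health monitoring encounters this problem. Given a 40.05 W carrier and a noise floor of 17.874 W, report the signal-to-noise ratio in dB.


SNR in decibels:
SNR = 10 * log10(Ps / Pn)
    = 10 * log10(40.05 / 17.874)
    = 10 * log10(2.2407)
    = 10 * 0.3504
    = 3.5 dB

3.5 dB


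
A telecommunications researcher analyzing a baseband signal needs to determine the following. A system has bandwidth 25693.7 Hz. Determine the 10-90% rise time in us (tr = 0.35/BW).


Rise time from bandwidth relationship:
tr = 0.35 / BW
   = 0.35 / 25693.7
   = 1.362201629e-05 s
   = 13.622 us

13.622 us


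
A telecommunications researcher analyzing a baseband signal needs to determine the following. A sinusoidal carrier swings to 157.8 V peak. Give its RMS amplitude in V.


RMS voltage for a sinusoidal waveform:
V_rms = V_peak / sqrt(2)
      = 157.8 / 1.414214
      = 111.581 V

111.581 V


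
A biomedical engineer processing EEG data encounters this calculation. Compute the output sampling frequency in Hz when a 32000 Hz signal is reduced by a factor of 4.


Decimation reduces the sample rate:
fs_out = fs_in / M
       = 32000 / 4
       = 8000.0 Hz

8000.0 Hz


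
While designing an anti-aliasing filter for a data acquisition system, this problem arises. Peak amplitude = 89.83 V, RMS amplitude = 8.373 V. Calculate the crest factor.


Crest factor is the ratio of peak to RMS:
CF = V_peak / V_rms
   = 89.83 / 8.373
   = 10.7285

10.7285


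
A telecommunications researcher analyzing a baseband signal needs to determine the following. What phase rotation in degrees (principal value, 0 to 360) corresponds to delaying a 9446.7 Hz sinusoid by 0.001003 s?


Phase shift from frequency and time delay:
phi = 360 * f * t_delay
    = 360 * 9446.7 * 0.001003
    = 3411.01 degrees
    mod 360 = 171.01 degrees

171.01 degrees


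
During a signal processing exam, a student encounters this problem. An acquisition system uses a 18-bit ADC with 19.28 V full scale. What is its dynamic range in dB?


Dynamic range from full-scale to LSB:
V_min = V_max / 2^bits = 19.28 / 2^18
DR = 20 * log10(V_max / V_min)
   = 20 * log10(2^18)
   = 20 * 18 * log10(2)
   = 108.37 dB

108.37 dB


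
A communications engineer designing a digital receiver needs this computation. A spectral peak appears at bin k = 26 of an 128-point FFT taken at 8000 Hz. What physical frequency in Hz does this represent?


Frequency of DFT bin k:
f_k = k * fs / N
    = 26 * 8000 / 128
    = 208000 / 128
    = 1625.0 Hz

1625.0 Hz


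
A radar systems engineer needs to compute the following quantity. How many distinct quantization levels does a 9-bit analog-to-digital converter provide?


Number of quantization levels = 2^N
= 2^9
= 512

512


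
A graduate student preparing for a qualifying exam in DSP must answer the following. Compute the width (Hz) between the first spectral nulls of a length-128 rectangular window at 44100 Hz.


Main lobe width for a rectangular window:
Width = 2 * fs / N
      = 2 * 44100 / 128
      = 88200 / 128
      = 689.062 Hz

689.062 Hz


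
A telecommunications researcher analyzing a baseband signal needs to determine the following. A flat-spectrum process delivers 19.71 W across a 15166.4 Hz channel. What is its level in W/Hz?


Power spectral density:
PSD = P / BW
    = 19.71 / 15166.4
    = 0.00129958 W/Hz

0.00129958 W/Hz


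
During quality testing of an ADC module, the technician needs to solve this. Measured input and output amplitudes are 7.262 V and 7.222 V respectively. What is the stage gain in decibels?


Voltage gain in dB:
G = 20 * log10(Vout / Vin)
  = 20 * log10(7.222 / 7.262)
  = 20 * log10(0.994492)
  = 20 * -0.002399
  = -0.05 dB

-0.05 dB


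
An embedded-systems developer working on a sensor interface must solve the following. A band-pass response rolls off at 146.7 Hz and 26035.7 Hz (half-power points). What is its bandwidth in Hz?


Bandwidth is the difference of -3dB frequencies:
BW = f_high - f_low
   = 26035.7 - 146.7
   = 25889.0 Hz

25889.0 Hz


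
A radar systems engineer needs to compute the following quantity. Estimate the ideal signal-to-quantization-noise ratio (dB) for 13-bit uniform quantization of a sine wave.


Theoretical SNR for a full-scale sinusoid:
SNR = 6.02 * N + 1.76
    = 6.02 * 13 + 1.76
    = 78.26 + 1.76
    = 80.02 dB

80.02 dB


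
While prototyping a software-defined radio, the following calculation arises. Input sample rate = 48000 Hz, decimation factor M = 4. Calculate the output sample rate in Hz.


Decimation reduces the sample rate:
fs_out = fs_in / M
       = 48000 / 4
       = 12000.0 Hz

12000.0 Hz


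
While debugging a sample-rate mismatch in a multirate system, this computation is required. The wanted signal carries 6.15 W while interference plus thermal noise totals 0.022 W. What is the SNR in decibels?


SNR in decibels:
SNR = 10 * log10(Ps / Pn)
    = 10 * log10(6.15 / 0.022)
    = 10 * log10(279.5455)
    = 10 * 2.4465
    = 24.46 dB

24.46 dB


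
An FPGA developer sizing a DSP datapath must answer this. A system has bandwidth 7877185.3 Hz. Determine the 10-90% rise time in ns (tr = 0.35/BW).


Rise time from bandwidth relationship:
tr = 0.35 / BW
   = 0.35 / 7877185.3
   = 4.44321146e-08 s
   = 44.4321 ns

44.4321 ns


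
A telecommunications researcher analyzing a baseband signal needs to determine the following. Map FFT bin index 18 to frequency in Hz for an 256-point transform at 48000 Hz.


Frequency of DFT bin k:
f_k = k * fs / N
    = 18 * 48000 / 256
    = 864000 / 256
    = 3375.0 Hz

3375.0 Hz


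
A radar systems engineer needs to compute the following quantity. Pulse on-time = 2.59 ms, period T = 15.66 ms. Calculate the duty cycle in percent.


Duty cycle as a percentage:
DC = (t_on / T) * 100
   = (2.59 / 15.66) * 100
   = 0.16539 * 100
   = 16.54 %

16.54 %


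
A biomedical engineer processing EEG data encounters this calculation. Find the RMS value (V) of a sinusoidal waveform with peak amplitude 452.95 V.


RMS voltage for a sinusoidal waveform:
V_rms = V_peak / sqrt(2)
      = 452.95 / 1.414214
      = 320.284 V

320.284 V


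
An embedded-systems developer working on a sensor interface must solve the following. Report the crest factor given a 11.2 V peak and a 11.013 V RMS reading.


Crest factor is the ratio of peak to RMS:
CF = V_peak / V_rms
   = 11.2 / 11.013
   = 1.017

1.017


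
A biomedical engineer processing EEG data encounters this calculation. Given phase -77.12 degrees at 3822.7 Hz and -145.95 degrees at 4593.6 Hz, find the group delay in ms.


Group delay from phase difference:
tau = -d(phi)/d(omega)
d(phi) = -68.83 deg = -1.20131 rad
d(omega) = 2*pi*(4593.6 - 3822.7) = 4843.7076 rad/s
tau = -(-1.20131) / 4843.7076
    = 0.248 ms

0.248 ms


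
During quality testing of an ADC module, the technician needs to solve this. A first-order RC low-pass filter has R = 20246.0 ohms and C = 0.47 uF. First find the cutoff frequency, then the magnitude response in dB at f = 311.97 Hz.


Step 1 — cutoff frequency:
fc = 1 / (2*pi*R*C)
C = 0.47 uF = 4.7e-07 F
fc = 1 / (2*pi*20246.0*4.7e-07)
   = 16.7257 Hz

Step 2 — magnitude at f = 311.97 Hz:
|H(f)| = 1 / sqrt(1 + (f/fc)^2)
f/fc = 311.97 / 16.7257 = 18.652134
|H| = 1 / sqrt(1 + 347.902103) = 0.0535363
|H|_dB = 20*log10(0.0535363) = -25.43 dB

fc = 16.7257 Hz; |H(311.97 Hz)| = -25.43 dB


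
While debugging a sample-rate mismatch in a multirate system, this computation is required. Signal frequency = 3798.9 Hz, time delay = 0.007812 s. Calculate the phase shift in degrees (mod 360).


Phase shift from frequency and time delay:
phi = 360 * f * t_delay
    = 360 * 3798.9 * 0.007812
    = 10683.72 degrees
    mod 360 = 243.72 degrees

243.72 degrees


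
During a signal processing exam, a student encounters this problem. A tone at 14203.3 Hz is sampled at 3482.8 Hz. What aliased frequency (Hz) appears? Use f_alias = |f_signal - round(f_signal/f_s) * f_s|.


Compute the nearest integer multiple of fs to the signal:
n = round(14203.3 / 3482.8) = 4
f_alias = |14203.3 - 4 * 3482.8|
        = |14203.3 - 13931.2|
        = 272.1 Hz

272.1


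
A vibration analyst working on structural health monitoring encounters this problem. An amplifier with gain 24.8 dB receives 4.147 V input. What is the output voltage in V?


Output voltage from dB gain:
V_out = V_in * 10^(gain_dB / 20)
      = 4.147 * 10^(24.8 / 20)
      = 4.147 * 17.378008
      = 72.0666 V

72.0666 V


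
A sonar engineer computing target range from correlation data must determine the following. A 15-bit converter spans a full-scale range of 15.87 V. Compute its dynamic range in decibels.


Dynamic range from full-scale to LSB:
V_min = V_max / 2^bits = 15.87 / 2^15
DR = 20 * log10(V_max / V_min)
   = 20 * log10(2^15)
   = 20 * 15 * log10(2)
   = 90.31 dB

90.31 dB


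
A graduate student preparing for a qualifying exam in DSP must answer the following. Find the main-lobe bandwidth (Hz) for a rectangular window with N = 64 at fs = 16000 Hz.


Main lobe width for a rectangular window:
Width = 2 * fs / N
      = 2 * 16000 / 64
      = 32000 / 64
      = 500.0 Hz

500.0 Hz


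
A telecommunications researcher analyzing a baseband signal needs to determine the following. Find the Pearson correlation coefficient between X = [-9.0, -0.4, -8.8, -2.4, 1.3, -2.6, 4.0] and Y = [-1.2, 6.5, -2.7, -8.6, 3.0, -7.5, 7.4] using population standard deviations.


Pearson correlation coefficient (population):
r = cov(X,Y) / (std(X) * std(Y))
Mean X = -2.5571, Mean Y = -0.4429
Cov(X,Y) = 13.953265
Std(X) = 4.520385, Std(Y) = 5.898876
r = 0.5233

0.5233


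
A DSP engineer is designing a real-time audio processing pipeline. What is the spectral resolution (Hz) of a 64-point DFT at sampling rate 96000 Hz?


DFT frequency resolution:
df = fs / N
   = 96000 / 64
   = 1500.0 Hz

1500.0 Hz


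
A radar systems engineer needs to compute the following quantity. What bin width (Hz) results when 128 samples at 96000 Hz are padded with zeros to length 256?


Frequency resolution after zero-padding:
N_padded = 128 * 2 = 256
df = fs / N_padded
   = 96000 / 256
   = 375.0 Hz

375.0 Hz


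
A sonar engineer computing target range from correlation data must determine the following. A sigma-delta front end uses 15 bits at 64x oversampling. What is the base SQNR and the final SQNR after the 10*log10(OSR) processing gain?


Step 1 — baseline SQNR at Nyquist:
SQNR_base = 6.02*N + 1.76
          = 6.02*15 + 1.76
          = 92.06 dB

Step 2 — oversampling processing gain:
G = 10*log10(OSR) = 10*log10(64) = 18.06 dB

Step 3 — total:
SQNR_total = 92.06 + 18.06 = 110.12 dB

Base SQNR = 92.06 dB; oversampled SQNR = 110.12 dB


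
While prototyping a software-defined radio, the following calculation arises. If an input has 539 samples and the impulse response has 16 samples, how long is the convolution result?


Linear convolution output length:
L = N + M - 1
  = 539 + 16 - 1
  = 554 samples

554


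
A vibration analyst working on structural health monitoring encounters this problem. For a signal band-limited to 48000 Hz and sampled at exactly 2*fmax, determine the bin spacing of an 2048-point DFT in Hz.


Step 1 — Nyquist sampling rate:
fs = 2 * fmax = 2 * 48000 = 96000 Hz

Step 2 — DFT bin spacing:
df = fs / N = 96000 / 2048 = 46.875 Hz

46.875 Hz


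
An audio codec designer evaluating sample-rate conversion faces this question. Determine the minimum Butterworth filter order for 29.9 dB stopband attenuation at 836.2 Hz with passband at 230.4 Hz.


Butterworth filter order formula:
n = log10(10^(A/10) - 1) / (2 * log10(f_stop/f_pass))
10^(29.9/10) - 1 = 976.2372
f_stop/f_pass = 836.2 / 230.4 = 3.6293
n = 2.6701 -> ceil = 3

3


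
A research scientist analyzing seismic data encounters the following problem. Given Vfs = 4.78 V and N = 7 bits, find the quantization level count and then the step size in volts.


Step 1 — number of quantization levels:
L = 2^N = 2^7 = 128

Step 2 — LSB step size:
delta = Vfs / L
      = 4.78 / 128
      = 0.03734375 V

Levels = 128; step size = 0.03734375 V


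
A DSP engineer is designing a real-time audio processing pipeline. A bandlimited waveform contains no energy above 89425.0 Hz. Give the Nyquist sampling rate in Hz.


The Nyquist rate is twice the maximum frequency component.
fs_min = 2 * fmax
      = 2 * 89425.0
      = 178850.0 Hz

178850.0


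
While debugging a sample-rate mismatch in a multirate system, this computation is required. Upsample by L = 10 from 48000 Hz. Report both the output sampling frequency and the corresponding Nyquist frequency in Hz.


Step 1 — output sample rate after interpolation by L:
fs_out = L * fs_in = 10 * 48000 = 480000 Hz

Step 2 — Nyquist frequency of the output stream:
f_Nyq = fs_out / 2 = 480000 / 2 = 240000.0 Hz

fs_out = 480000 Hz; f_Nyquist = 240000.0 Hz


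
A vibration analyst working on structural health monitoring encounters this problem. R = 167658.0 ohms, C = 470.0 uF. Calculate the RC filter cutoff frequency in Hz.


Cutoff frequency of a first-order RC filter:
fc = 1 / (2 * pi * R * C)
C = 470.0 uF = 0.00047 F
fc = 1 / (2 * pi * 167658.0 * 0.00047)
   = 1 / 495.11035264862
   = 0.00202 Hz

0.00202 Hz


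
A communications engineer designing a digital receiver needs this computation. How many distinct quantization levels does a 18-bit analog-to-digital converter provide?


Number of quantization levels = 2^N
= 2^18
= 262144

262144


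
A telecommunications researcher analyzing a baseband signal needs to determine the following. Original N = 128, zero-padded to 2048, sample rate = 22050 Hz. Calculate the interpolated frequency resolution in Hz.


Frequency resolution after zero-padding:
N_padded = 128 * 16 = 2048
df = fs / N_padded
   = 22050 / 2048
   = 10.7666 Hz

10.7666 Hz


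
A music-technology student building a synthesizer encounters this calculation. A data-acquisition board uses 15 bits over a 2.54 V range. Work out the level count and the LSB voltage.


Step 1 — number of quantization levels:
L = 2^N = 2^15 = 32768

Step 2 — LSB step size:
delta = Vfs / L
      = 2.54 / 32768
      = 7.751e-05 V

Levels = 32768; step size = 7.751e-05 V


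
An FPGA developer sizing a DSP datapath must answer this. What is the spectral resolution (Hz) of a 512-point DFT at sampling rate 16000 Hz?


DFT frequency resolution:
df = fs / N
   = 16000 / 512
   = 31.25 Hz

31.25 Hz


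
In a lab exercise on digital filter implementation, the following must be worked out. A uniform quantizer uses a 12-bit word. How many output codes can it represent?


Number of quantization levels = 2^N
= 2^12
= 4096

4096


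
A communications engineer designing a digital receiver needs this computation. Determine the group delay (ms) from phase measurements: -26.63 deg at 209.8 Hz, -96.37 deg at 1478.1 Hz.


Group delay from phase difference:
tau = -d(phi)/d(omega)
d(phi) = -69.74 deg = -1.217193 rad
d(omega) = 2*pi*(1478.1 - 209.8) = 7968.9639 rad/s
tau = -(-1.217193) / 7968.9639
    = 0.1527 ms

0.1527 ms


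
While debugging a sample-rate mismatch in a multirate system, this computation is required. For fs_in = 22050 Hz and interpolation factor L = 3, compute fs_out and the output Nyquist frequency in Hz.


Step 1 — output sample rate after interpolation by L:
fs_out = L * fs_in = 3 * 22050 = 66150 Hz

Step 2 — Nyquist frequency of the output stream:
f_Nyq = fs_out / 2 = 66150 / 2 = 33075.0 Hz

fs_out = 66150 Hz; f_Nyquist = 33075.0 Hz


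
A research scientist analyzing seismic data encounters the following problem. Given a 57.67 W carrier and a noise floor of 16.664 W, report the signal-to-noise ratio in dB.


SNR in decibels:
SNR = 10 * log10(Ps / Pn)
    = 10 * log10(57.67 / 16.664)
    = 10 * log10(3.4608)
    = 10 * 0.5392
    = 5.39 dB

5.39 dB


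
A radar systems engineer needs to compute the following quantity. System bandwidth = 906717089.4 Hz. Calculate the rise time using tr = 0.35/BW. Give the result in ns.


Rise time from bandwidth relationship:
tr = 0.35 / BW
   = 0.35 / 906717089.4
   = 3.860079446e-10 s
   = 0.386 ns

0.386 ns


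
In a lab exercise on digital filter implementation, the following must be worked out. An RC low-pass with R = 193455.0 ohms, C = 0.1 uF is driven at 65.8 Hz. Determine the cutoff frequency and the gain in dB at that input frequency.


Step 1 — cutoff frequency:
fc = 1 / (2*pi*R*C)
C = 0.1 uF = 1e-07 F
fc = 1 / (2*pi*193455.0*1e-07)
   = 8.22697 Hz

Step 2 — magnitude at f = 65.8 Hz:
|H(f)| = 1 / sqrt(1 + (f/fc)^2)
f/fc = 65.8 / 8.22697 = 7.998084
|H| = 1 / sqrt(1 + 63.969348) = 0.124064
|H|_dB = 20*log10(0.124064) = -18.13 dB

fc = 8.22697 Hz; |H(65.8 Hz)| = -18.13 dB


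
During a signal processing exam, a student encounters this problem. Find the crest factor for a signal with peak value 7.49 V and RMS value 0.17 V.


Crest factor is the ratio of peak to RMS:
CF = V_peak / V_rms
   = 7.49 / 0.17
   = 44.0588

44.0588


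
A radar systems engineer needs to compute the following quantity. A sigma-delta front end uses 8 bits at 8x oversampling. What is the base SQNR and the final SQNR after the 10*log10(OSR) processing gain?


Step 1 — baseline SQNR at Nyquist:
SQNR_base = 6.02*N + 1.76
          = 6.02*8 + 1.76
          = 49.92 dB

Step 2 — oversampling processing gain:
G = 10*log10(OSR) = 10*log10(8) = 9.03 dB

Step 3 — total:
SQNR_total = 49.92 + 9.03 = 58.95 dB

Base SQNR = 49.92 dB; oversampled SQNR = 58.95 dB


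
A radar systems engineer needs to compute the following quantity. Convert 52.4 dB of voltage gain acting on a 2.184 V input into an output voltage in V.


Output voltage from dB gain:
V_out = V_in * 10^(gain_dB / 20)
      = 2.184 * 10^(52.4 / 20)
      = 2.184 * 416.869383
      = 910.4427 V

910.4427 V


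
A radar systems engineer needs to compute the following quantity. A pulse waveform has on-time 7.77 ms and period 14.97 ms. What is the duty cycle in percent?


Duty cycle as a percentage:
DC = (t_on / T) * 100
   = (7.77 / 14.97) * 100
   = 0.519038 * 100
   = 51.9 %

51.9 %


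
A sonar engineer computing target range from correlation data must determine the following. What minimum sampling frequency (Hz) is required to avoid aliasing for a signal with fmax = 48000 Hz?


The Nyquist rate is twice the maximum frequency component.
fs_min = 2 * fmax
      = 2 * 48000
      = 96000 Hz

96000


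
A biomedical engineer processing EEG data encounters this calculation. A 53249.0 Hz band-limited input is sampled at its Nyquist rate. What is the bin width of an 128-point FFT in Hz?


Step 1 — Nyquist sampling rate:
fs = 2 * fmax = 2 * 53249.0 = 106498.0 Hz

Step 2 — DFT bin spacing:
df = fs / N = 106498.0 / 128 = 832.0156 Hz

832.0156 Hz


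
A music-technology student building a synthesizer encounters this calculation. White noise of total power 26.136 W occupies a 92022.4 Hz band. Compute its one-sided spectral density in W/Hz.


Power spectral density:
PSD = P / BW
    = 26.136 / 92022.4
    = 0.00028402 W/Hz

0.00028402 W/Hz


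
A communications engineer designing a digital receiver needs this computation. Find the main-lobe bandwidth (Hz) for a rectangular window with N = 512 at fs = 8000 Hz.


Main lobe width for a rectangular window:
Width = 2 * fs / N
      = 2 * 8000 / 512
      = 16000 / 512
      = 31.25 Hz

31.25 Hz


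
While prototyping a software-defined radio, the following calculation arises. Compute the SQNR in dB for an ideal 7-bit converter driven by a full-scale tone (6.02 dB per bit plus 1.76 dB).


Theoretical SNR for a full-scale sinusoid:
SNR = 6.02 * N + 1.76
    = 6.02 * 7 + 1.76
    = 42.14 + 1.76
    = 43.9 dB

43.9 dB


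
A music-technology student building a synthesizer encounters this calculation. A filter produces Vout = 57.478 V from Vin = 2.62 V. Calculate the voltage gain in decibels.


Voltage gain in dB:
G = 20 * log10(Vout / Vin)
  = 20 * log10(57.478 / 2.62)
  = 20 * log10(21.938168)
  = 20 * 1.3412
  = 26.82 dB

26.82 dB


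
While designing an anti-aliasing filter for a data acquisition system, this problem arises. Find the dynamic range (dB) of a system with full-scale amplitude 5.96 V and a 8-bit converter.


Dynamic range from full-scale to LSB:
V_min = V_max / 2^bits = 5.96 / 2^8
DR = 20 * log10(V_max / V_min)
   = 20 * log10(2^8)
   = 20 * 8 * log10(2)
   = 48.16 dB

48.16 dB


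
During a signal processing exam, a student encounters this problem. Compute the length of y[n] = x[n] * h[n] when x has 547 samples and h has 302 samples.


Linear convolution output length:
L = N + M - 1
  = 547 + 302 - 1
  = 848 samples

848


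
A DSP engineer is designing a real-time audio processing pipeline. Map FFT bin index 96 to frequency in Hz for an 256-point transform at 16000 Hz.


Frequency of DFT bin k:
f_k = k * fs / N
    = 96 * 16000 / 256
    = 1536000 / 256
    = 6000.0 Hz

6000.0 Hz


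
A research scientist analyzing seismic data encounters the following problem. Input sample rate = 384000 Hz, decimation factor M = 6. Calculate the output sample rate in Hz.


Decimation reduces the sample rate:
fs_out = fs_in / M
       = 384000 / 6
       = 64000.0 Hz

64000.0 Hz


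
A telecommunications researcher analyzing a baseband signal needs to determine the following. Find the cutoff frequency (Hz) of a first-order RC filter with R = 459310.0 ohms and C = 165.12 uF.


Cutoff frequency of a first-order RC filter:
fc = 1 / (2 * pi * R * C)
C = 165.12 uF = 0.00016512 F
fc = 1 / (2 * pi * 459310.0 * 0.00016512)
   = 1 / 476.52473574892
   = 0.002099 Hz

0.002099 Hz


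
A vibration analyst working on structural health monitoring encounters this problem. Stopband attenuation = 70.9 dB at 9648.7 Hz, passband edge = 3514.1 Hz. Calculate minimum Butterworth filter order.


Butterworth filter order formula:
n = log10(10^(A/10) - 1) / (2 * log10(f_stop/f_pass))
10^(70.9/10) - 1 = 12302686.7081
f_stop/f_pass = 9648.7 / 3514.1 = 2.7457
n = 8.0815 -> ceil = 9

9


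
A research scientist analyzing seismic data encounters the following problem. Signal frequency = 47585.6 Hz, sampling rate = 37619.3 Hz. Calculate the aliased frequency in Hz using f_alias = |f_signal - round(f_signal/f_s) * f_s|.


Compute the nearest integer multiple of fs to the signal:
n = round(47585.6 / 37619.3) = 1
f_alias = |47585.6 - 1 * 37619.3|
        = |47585.6 - 37619.3|
        = 9966.3 Hz

9966.3


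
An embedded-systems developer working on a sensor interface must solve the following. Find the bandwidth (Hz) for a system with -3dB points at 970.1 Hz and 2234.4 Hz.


Bandwidth is the difference of -3dB frequencies:
BW = f_high - f_low
   = 2234.4 - 970.1
   = 1264.3 Hz

1264.3 Hz


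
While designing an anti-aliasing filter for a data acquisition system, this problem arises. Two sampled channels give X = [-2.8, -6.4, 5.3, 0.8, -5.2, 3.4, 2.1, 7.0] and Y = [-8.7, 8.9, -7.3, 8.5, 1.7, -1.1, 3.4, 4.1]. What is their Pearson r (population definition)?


Pearson correlation coefficient (population):
r = cov(X,Y) / (std(X) * std(Y))
Mean X = 0.525, Mean Y = 1.1875
Cov(X,Y) = -5.777188
Std(X) = 4.573497, Std(Y) = 6.140325
r = -0.2057

-0.2057


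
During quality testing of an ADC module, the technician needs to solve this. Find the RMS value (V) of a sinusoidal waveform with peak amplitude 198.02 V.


RMS voltage for a sinusoidal waveform:
V_rms = V_peak / sqrt(2)
      = 198.02 / 1.414214
      = 140.021 V

140.021 V


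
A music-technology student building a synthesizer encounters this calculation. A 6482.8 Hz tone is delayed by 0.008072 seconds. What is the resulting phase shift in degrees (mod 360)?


Phase shift from frequency and time delay:
phi = 360 * f * t_delay
    = 360 * 6482.8 * 0.008072
    = 18838.5 degrees
    mod 360 = 118.5 degrees

118.5 degrees


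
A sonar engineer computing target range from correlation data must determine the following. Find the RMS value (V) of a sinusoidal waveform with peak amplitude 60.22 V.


RMS voltage for a sinusoidal waveform:
V_rms = V_peak / sqrt(2)
      = 60.22 / 1.414214
      = 42.582 V

42.582 V


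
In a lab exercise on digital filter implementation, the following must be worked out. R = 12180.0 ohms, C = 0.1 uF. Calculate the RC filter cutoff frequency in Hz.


Cutoff frequency of a first-order RC filter:
fc = 1 / (2 * pi * R * C)
C = 0.1 uF = 1e-07 F
fc = 1 / (2 * pi * 12180.0 * 1e-07)
   = 1 / 0.0076529197041447
   = 130.669083 Hz

130.669083 Hz


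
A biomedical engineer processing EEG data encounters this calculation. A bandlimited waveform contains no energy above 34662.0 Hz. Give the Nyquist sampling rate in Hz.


The Nyquist rate is twice the maximum frequency component.
fs_min = 2 * fmax
      = 2 * 34662.0
      = 69324.0 Hz

69324.0


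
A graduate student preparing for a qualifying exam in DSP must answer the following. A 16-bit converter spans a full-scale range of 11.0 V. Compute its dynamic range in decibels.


Dynamic range from full-scale to LSB:
V_min = V_max / 2^bits = 11.0 / 2^16
DR = 20 * log10(V_max / V_min)
   = 20 * log10(2^16)
   = 20 * 16 * log10(2)
   = 96.33 dB

96.33 dB


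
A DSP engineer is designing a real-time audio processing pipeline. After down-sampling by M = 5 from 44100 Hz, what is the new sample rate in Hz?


Decimation reduces the sample rate:
fs_out = fs_in / M
       = 44100 / 5
       = 8820.0 Hz

8820.0 Hz


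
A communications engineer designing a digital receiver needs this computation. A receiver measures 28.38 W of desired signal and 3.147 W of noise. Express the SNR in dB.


SNR in decibels:
SNR = 10 * log10(Ps / Pn)
    = 10 * log10(28.38 / 3.147)
    = 10 * log10(9.0181)
    = 10 * 0.9551
    = 9.55 dB

9.55 dB


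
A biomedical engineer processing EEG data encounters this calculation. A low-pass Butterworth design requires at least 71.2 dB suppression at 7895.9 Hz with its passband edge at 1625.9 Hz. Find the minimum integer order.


Butterworth filter order formula:
n = log10(10^(A/10) - 1) / (2 * log10(f_stop/f_pass))
10^(71.2/10) - 1 = 13182566.3856
f_stop/f_pass = 7895.9 / 1625.9 = 4.8563
n = 5.1872 -> ceil = 6

6


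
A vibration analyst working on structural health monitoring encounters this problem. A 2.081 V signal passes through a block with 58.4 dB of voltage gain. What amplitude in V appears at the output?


Output voltage from dB gain:
V_out = V_in * 10^(gain_dB / 20)
      = 2.081 * 10^(58.4 / 20)
      = 2.081 * 831.763771
      = 1730.9004 V

1730.9004 V


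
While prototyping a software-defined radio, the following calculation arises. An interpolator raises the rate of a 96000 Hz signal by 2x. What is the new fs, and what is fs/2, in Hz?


Step 1 — output sample rate after interpolation by L:
fs_out = L * fs_in = 2 * 96000 = 192000 Hz

Step 2 — Nyquist frequency of the output stream:
f_Nyq = fs_out / 2 = 192000 / 2 = 96000.0 Hz

fs_out = 192000 Hz; f_Nyquist = 96000.0 Hz


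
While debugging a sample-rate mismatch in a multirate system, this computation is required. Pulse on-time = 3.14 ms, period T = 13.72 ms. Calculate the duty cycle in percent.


Duty cycle as a percentage:
DC = (t_on / T) * 100
   = (3.14 / 13.72) * 100
   = 0.228863 * 100
   = 22.89 %

22.89 %


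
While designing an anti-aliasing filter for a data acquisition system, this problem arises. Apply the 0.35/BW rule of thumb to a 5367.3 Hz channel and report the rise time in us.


Rise time from bandwidth relationship:
tr = 0.35 / BW
   = 0.35 / 5367.3
   = 6.520969575e-05 s
   = 65.2097 us

65.2097 us


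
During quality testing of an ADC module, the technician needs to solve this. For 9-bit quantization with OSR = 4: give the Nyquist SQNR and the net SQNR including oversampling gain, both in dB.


Step 1 — baseline SQNR at Nyquist:
SQNR_base = 6.02*N + 1.76
          = 6.02*9 + 1.76
          = 55.94 dB

Step 2 — oversampling processing gain:
G = 10*log10(OSR) = 10*log10(4) = 6.02 dB

Step 3 — total:
SQNR_total = 55.94 + 6.02 = 61.96 dB

Base SQNR = 55.94 dB; oversampled SQNR = 61.96 dB


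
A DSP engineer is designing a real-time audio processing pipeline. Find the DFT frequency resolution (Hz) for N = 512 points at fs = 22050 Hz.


DFT frequency resolution:
df = fs / N
   = 22050 / 512
   = 43.0664 Hz

43.0664 Hz


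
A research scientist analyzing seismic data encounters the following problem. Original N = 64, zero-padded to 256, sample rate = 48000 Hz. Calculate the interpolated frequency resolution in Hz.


Frequency resolution after zero-padding:
N_padded = 64 * 4 = 256
df = fs / N_padded
   = 48000 / 256
   = 187.5 Hz

187.5 Hz


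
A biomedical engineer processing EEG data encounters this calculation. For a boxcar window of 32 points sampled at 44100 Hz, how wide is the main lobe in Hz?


Main lobe width for a rectangular window:
Width = 2 * fs / N
      = 2 * 44100 / 32
      = 88200 / 32
      = 2756.25 Hz

2756.25 Hz


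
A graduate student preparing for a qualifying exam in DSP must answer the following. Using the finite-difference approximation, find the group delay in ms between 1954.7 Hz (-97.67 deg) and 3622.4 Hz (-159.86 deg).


Group delay from phase difference:
tau = -d(phi)/d(omega)
d(phi) = -62.19 deg = -1.08542 rad
d(omega) = 2*pi*(3622.4 - 1954.7) = 10478.4681 rad/s
tau = -(-1.08542) / 10478.4681
    = 0.1036 ms

0.1036 ms


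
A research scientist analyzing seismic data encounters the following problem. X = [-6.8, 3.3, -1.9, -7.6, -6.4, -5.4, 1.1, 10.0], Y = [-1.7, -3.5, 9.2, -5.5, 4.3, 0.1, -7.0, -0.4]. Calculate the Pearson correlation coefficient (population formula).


Pearson correlation coefficient (population):
r = cov(X,Y) / (std(X) * std(Y))
Mean X = -1.7125, Mean Y = -0.5625
Cov(X,Y) = -2.892031
Std(X) = 5.770277, Std(Y) = 4.939114
r = -0.1015

-0.1015


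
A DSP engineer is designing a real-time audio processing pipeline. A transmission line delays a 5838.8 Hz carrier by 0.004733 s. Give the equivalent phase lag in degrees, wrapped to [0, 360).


Phase shift from frequency and time delay:
phi = 360 * f * t_delay
    = 360 * 5838.8 * 0.004733
    = 9948.61 degrees
    mod 360 = 228.61 degrees

228.61 degrees


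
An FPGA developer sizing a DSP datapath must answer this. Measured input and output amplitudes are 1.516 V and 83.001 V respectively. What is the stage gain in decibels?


Voltage gain in dB:
G = 20 * log10(Vout / Vin)
  = 20 * log10(83.001 / 1.516)
  = 20 * log10(54.75)
  = 20 * 1.738384
  = 34.77 dB

34.77 dB


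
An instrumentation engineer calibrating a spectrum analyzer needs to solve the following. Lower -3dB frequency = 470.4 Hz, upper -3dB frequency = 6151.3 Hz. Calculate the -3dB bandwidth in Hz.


Bandwidth is the difference of -3dB frequencies:
BW = f_high - f_low
   = 6151.3 - 470.4
   = 5680.9 Hz

5680.9 Hz


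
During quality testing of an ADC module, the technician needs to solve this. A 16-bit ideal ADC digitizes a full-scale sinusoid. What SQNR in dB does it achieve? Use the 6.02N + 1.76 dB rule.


Theoretical SNR for a full-scale sinusoid:
SNR = 6.02 * N + 1.76
    = 6.02 * 16 + 1.76
    = 96.32 + 1.76
    = 98.08 dB

98.08 dB


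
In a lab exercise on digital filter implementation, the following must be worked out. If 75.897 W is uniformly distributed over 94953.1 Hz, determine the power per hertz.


Power spectral density:
PSD = P / BW
    = 75.897 / 94953.1
    = 0.00079931 W/Hz

0.00079931 W/Hz


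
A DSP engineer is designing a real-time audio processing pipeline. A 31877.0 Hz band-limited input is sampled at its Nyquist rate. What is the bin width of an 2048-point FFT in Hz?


Step 1 — Nyquist sampling rate:
fs = 2 * fmax = 2 * 31877.0 = 63754.0 Hz

Step 2 — DFT bin spacing:
df = fs / N = 63754.0 / 2048 = 31.1299 Hz

31.1299 Hz


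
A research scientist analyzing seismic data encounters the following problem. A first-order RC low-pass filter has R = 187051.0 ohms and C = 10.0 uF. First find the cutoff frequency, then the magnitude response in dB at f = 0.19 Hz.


Step 1 — cutoff frequency:
fc = 1 / (2*pi*R*C)
C = 10.0 uF = 1e-05 F
fc = 1 / (2*pi*187051.0*1e-05)
   = 0.0850864 Hz

Step 2 — magnitude at f = 0.19 Hz:
|H(f)| = 1 / sqrt(1 + (f/fc)^2)
f/fc = 0.19 / 0.0850864 = 2.233024
|H| = 1 / sqrt(1 + 4.986396) = 0.4087119
|H|_dB = 20*log10(0.4087119) = -7.77 dB

fc = 0.0850864 Hz; |H(0.19 Hz)| = -7.77 dB


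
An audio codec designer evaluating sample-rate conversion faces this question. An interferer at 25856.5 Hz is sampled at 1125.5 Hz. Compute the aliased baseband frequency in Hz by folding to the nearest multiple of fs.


Compute the nearest integer multiple of fs to the signal:
n = round(25856.5 / 1125.5) = 23
f_alias = |25856.5 - 23 * 1125.5|
        = |25856.5 - 25886.5|
        = 30.0 Hz

30.0


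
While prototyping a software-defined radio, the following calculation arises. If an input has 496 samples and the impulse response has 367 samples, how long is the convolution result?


Linear convolution output length:
L = N + M - 1
  = 496 + 367 - 1
  = 862 samples

862


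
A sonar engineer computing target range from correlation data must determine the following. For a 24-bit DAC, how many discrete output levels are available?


Number of quantization levels = 2^N
= 2^24
= 16777216

16777216


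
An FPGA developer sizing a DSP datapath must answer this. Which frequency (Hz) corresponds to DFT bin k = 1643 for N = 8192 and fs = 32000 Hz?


Frequency of DFT bin k:
f_k = k * fs / N
    = 1643 * 32000 / 8192
    = 52576000 / 8192
    = 6417.969 Hz

6417.969 Hz


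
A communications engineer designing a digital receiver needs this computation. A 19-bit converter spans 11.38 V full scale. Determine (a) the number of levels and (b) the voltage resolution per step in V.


Step 1 — number of quantization levels:
L = 2^N = 2^19 = 524288

Step 2 — LSB step size:
delta = Vfs / L
      = 11.38 / 524288
      = 2.171e-05 V

Levels = 524288; step size = 2.171e-05 V


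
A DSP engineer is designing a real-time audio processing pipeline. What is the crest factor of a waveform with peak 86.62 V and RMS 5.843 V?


Crest factor is the ratio of peak to RMS:
CF = V_peak / V_rms
   = 86.62 / 5.843
   = 14.8246

14.8246


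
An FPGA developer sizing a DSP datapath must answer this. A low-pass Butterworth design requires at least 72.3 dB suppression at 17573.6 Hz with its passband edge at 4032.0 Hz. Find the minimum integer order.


Butterworth filter order formula:
n = log10(10^(A/10) - 1) / (2 * log10(f_stop/f_pass))
10^(72.3/10) - 1 = 16982435.5246
f_stop/f_pass = 17573.6 / 4032.0 = 4.3585
n = 5.6543 -> ceil = 6

6


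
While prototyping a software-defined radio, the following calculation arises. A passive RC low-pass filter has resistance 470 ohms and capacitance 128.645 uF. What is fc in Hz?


Cutoff frequency of a first-order RC filter:
fc = 1 / (2 * pi * R * C)
C = 128.645 uF = 0.000128645 F
fc = 1 / (2 * pi * 470 * 0.000128645)
   = 1 / 0.3799011757058
   = 2.632264 Hz

2.632264 Hz


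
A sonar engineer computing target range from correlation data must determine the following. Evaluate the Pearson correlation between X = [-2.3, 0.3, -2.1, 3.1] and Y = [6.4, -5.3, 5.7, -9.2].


Pearson correlation coefficient (population):
r = cov(X,Y) / (std(X) * std(Y))
Mean X = -0.25, Mean Y = -0.6
Cov(X,Y) = -14.35
Std(X) = 2.188036, Std(Y) = 6.795955
r = -0.965

-0.965


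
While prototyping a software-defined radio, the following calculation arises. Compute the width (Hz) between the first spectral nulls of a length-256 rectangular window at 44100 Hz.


Main lobe width for a rectangular window:
Width = 2 * fs / N
      = 2 * 44100 / 256
      = 88200 / 256
      = 344.531 Hz

344.531 Hz


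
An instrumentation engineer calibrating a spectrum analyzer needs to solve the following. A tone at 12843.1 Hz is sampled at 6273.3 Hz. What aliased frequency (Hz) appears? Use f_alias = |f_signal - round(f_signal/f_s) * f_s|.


Compute the nearest integer multiple of fs to the signal:
n = round(12843.1 / 6273.3) = 2
f_alias = |12843.1 - 2 * 6273.3|
        = |12843.1 - 12546.6|
        = 296.5 Hz

296.5


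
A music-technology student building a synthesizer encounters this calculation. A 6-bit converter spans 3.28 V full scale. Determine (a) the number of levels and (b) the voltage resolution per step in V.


Step 1 — number of quantization levels:
L = 2^N = 2^6 = 64

Step 2 — LSB step size:
delta = Vfs / L
      = 3.28 / 64
      = 0.05125 V

Levels = 64; step size = 0.05125 V


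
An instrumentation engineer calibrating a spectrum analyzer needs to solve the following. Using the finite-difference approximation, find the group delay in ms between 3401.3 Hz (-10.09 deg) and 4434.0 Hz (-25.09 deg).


Group delay from phase difference:
tau = -d(phi)/d(omega)
d(phi) = -15.0 deg = -0.261799 rad
d(omega) = 2*pi*(4434.0 - 3401.3) = 6488.6455 rad/s
tau = -(-0.261799) / 6488.6455
    = 0.0403 ms

0.0403 ms
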